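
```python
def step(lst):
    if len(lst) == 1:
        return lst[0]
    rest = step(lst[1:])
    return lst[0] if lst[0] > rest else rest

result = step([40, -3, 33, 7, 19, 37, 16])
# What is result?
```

Recursive max over [40, -3, 33, 7, 19, 37, 16] = 40

Answer: 40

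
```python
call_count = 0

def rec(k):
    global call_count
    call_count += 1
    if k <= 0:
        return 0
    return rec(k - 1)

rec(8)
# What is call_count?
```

Linear recursion stepping by 1: 9 calls from k=8 down to ≤0.

Answer: 9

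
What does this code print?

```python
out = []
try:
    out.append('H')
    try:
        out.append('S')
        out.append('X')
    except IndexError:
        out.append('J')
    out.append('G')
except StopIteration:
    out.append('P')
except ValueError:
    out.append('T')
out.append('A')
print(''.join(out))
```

Execution trace: 'H' (try body) → 'S' (inner try body) → 'X' (inner try body, no exception) → 'G' (try body, no exception) → 'A' (after the try/except). Output: HSXGA

Answer: HSXGA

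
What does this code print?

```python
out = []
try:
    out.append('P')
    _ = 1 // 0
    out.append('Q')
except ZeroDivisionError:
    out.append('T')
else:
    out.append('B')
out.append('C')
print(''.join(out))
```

Execution trace: 'P' (try body) → 'T' (except ZeroDivisionError) → 'C' (after the try/except). Output: PTC

Answer: PTC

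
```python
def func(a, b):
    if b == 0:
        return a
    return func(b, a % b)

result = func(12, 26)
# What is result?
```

func(12, 26) -> func(26, 12) -> func(12, 2) -> func(2, 0) -> 2

Answer: 2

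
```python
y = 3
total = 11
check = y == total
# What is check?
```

Trace:
`y = 3` → y = 3
`total = 11` → total = 11
`check = y == total` → check = False
So check = False

Answer: False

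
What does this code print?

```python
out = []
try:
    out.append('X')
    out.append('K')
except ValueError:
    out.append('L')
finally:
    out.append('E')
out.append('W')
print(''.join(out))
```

Execution trace: 'X' (try body) → 'K' (try body, no exception) → 'E' (finally) → 'W' (after the try/except). Output: XKEW

Answer: XKEW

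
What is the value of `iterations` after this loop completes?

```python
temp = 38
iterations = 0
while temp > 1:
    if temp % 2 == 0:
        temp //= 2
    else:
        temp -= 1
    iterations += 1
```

Steps to reduce 38 to 1
`iterations` takes the values: 0 → 1 → 2 → 3 → 4 → 5 → 6 → 7

Answer: 7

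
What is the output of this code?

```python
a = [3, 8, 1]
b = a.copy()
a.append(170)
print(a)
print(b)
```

Key concept: list.copy() creates independent copy.
Step by step:
`a = [3, 8, 1]` → a = [3, 8, 1]
`b = a.copy()` → b = [3, 8, 1]
`a.append(170)` → a = [3, 8, 1, 170]
`print(a)` → prints [3, 8, 1, 170]
`print(b)` → prints [3, 8, 1]

Answer:
[3, 8, 1, 170]
[3, 8, 1]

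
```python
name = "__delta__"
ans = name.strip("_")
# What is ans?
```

Trace:
`name = "__delta__"` → name = '__delta__'
`ans = name.strip("_")` → ans = 'delta'
So ans = 'delta'

Answer: 'delta'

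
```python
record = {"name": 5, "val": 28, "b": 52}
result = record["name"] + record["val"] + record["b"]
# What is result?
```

Trace:
`record = {"name": 5, "val": 28, "b": 52}` → record = {'name': 5, 'val': 28, 'b': 52}
`result = record["name"] + record["val"] + record["b"]` → result = 85
So result = 85

Answer: 85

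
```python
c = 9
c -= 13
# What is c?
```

Trace:
`c = 9` → c = 9
`c -= 13` → c = -4
So c = -4

Answer: -4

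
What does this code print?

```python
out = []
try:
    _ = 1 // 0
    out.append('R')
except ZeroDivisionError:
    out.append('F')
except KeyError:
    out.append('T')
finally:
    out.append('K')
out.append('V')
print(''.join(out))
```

Execution trace: 'F' (except ZeroDivisionError) → 'K' (finally) → 'V' (after the try/except). Output: FKV

Answer: FKV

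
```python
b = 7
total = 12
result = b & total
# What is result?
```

Trace:
`b = 7` → b = 7
`total = 12` → total = 12
`result = b & total` → result = 4
So result = 4

Answer: 4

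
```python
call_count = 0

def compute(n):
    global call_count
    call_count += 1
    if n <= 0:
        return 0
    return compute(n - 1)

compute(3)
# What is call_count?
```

Linear recursion stepping by 1: 4 calls from n=3 down to ≤0.

Answer: 4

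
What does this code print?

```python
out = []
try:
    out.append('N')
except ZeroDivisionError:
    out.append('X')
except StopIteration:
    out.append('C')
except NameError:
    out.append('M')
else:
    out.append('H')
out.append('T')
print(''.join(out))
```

Execution trace: 'N' (try body, no exception) → 'H' (else) → 'T' (after the try/except). Output: NHT

Answer: NHT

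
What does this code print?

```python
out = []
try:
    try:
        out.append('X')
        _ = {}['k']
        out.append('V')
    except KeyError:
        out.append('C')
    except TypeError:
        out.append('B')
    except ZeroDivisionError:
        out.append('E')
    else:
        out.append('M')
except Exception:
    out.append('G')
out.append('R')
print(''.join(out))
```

Execution trace: 'X' (inner try body) → 'C' (inner except KeyError) → 'R' (after the try/except). Output: XCR

Answer: XCR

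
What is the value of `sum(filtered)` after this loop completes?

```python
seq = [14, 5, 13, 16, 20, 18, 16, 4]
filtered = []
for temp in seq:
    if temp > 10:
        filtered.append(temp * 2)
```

Sum of doubled values > 10
`filtered` takes the values: [] → [28] → [28, 26] → [28, 26, 32] → [28, 26, 32, 40] → [28, 26, 32, 40, 36] → [28, 26, 32, 40, 36, 32]
So `sum(filtered)` = 194

Answer: 194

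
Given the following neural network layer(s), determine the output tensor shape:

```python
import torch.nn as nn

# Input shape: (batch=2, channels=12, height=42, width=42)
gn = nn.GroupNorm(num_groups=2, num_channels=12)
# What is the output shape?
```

Input: (2, 12, 42, 42) -> Output: (2, 12, 42, 42)

Answer: (2, 12, 42, 42)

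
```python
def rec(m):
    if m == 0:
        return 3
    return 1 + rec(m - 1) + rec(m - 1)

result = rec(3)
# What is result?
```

rec(m) = 1 + 2·rec(m-1), rec(0)=3. Closed form: (3+1)·2^3 - 1 = 31.

Answer: 31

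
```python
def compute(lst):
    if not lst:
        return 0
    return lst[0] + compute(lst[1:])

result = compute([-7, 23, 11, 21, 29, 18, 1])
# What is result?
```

(-7) + 23 + 11 + 21 + 29 + 18 + 1 + 0 = 96

Answer: 96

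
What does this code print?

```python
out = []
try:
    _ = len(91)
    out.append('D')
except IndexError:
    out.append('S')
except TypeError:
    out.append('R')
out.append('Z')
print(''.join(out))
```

Execution trace: 'R' (except TypeError) → 'Z' (after the try/except). Output: RZ

Answer: RZ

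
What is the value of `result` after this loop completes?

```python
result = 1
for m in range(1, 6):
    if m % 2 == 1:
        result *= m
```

Product of odd numbers 1 to 5
`result` takes the values: 1 → 3 → 15

Answer: 15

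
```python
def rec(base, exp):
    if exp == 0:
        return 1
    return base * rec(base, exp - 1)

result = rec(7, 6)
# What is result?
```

rec(7, 6) = 7 * 7 * 7 * 7 * 7 * 7 = 117649

Answer: 117649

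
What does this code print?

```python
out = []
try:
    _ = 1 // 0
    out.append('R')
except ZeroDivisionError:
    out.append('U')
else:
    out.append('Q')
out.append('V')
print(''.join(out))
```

Execution trace: 'U' (except ZeroDivisionError) → 'V' (after the try/except). Output: UV

Answer: UV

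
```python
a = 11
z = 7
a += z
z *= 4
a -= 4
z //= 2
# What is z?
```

Trace:
`a = 11` → a = 11
`z = 7` → z = 7
`a += z` → a = 18
`z *= 4` → z = 28
`a -= 4` → a = 14
`z //= 2` → z = 14
So z = 14

Answer: 14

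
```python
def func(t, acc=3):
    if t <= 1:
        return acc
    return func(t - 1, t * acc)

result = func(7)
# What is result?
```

Accumulator trace (n, acc): (7, 3) -> (6, 21) -> (5, 126) -> (4, 630) -> (3, 2520) -> (2, 7560) -> (1, 15120) -> return 15120

Answer: 15120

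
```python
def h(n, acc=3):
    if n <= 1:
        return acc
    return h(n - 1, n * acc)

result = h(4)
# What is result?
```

Accumulator trace (n, acc): (4, 3) -> (3, 12) -> (2, 36) -> (1, 72) -> return 72

Answer: 72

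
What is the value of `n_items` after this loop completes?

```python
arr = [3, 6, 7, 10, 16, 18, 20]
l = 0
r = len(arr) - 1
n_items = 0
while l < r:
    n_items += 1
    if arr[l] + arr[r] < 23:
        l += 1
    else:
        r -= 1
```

Steps to find pair summing to 23
`n_items` takes the values: 0 → 1 → 2 → 3 → 4 → 5 → 6

Answer: 6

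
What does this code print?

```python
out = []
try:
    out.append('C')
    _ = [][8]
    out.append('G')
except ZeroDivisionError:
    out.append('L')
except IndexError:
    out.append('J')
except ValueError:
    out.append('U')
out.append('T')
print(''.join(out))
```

Execution trace: 'C' (try body) → 'J' (except IndexError) → 'T' (after the try/except). Output: CJT

Answer: CJT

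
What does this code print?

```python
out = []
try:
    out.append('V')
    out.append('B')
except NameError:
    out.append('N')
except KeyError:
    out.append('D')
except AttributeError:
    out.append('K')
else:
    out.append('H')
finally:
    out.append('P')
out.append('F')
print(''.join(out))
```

Execution trace: 'V' (try body) → 'B' (try body, no exception) → 'H' (else) → 'P' (finally) → 'F' (after the try/except). Output: VBHPF

Answer: VBHPF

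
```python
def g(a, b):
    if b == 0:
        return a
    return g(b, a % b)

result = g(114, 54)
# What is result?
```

g(114, 54) -> g(54, 6) -> g(6, 0) -> 6

Answer: 6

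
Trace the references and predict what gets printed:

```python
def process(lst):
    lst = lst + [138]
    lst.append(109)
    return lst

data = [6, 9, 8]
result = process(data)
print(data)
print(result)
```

Key concept: rebinding parameter vs mutation.
Step by step:
`data = [6, 9, 8]` → data = [6, 9, 8]
`result = process(data)` → result = [6, 9, 8, 138, 109]
`print(data)` → prints [6, 9, 8]
`print(result)` → prints [6, 9, 8, 138, 109]

Answer:
[6, 9, 8]
[6, 9, 8, 138, 109]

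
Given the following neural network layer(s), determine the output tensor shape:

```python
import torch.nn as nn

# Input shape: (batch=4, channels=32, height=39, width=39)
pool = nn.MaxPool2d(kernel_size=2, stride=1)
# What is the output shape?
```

Input: (4, 32, 39, 39) -> Output: (4, 32, 38, 38)

Answer: (4, 32, 38, 38)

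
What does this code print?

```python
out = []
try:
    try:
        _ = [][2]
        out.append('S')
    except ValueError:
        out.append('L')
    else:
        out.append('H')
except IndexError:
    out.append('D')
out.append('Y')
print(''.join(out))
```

Execution trace: 'D' (outer except IndexError) → 'Y' (after the try/except). Output: DY

Answer: DY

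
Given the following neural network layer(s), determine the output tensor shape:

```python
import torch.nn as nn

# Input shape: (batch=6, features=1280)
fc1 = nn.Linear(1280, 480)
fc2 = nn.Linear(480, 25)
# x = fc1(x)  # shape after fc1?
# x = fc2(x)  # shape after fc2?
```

Input: (6, 1280) -> after fc1: (6, 480) -> Output: (6, 25)

Answer: (6, 25)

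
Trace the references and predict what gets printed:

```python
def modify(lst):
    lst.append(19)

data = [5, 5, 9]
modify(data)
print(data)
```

Key concept: function modifies passed list.
Step by step:
`data = [5, 5, 9]` → data = [5, 5, 9]
`modify(data)` → data = [5, 5, 9, 19]
`print(data)` → prints [5, 5, 9, 19]

Answer: [5, 5, 9, 19]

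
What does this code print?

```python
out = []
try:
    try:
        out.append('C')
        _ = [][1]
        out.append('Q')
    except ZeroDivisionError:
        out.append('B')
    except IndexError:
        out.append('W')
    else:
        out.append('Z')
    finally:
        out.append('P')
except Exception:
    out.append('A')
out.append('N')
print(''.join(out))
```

Execution trace: 'C' (inner try body) → 'W' (inner except IndexError) → 'P' (inner finally) → 'N' (after the try/except). Output: CWPN

Answer: CWPN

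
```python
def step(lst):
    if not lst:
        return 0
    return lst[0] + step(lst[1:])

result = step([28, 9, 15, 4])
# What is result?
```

28 + 9 + 15 + 4 + 0 = 56

Answer: 56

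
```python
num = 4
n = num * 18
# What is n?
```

Trace:
`num = 4` → num = 4
`n = num * 18` → n = 72
So n = 72

Answer: 72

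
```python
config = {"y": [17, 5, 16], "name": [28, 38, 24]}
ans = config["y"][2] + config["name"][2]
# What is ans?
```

Trace:
`config = {"y": [17, 5, 16], "name": [28, 38, 24]}` → config = {'y': [17, 5, 16], 'name': [28, 38, 24]}
`ans = config["y"][2] + config["name"][2]` → ans = 40
So ans = 40

Answer: 40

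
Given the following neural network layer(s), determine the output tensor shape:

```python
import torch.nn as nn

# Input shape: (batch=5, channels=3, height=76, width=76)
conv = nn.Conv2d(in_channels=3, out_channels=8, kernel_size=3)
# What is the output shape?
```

Input: (5, 3, 76, 76) -> Output: (5, 8, 74, 74)

Answer: (5, 8, 74, 74)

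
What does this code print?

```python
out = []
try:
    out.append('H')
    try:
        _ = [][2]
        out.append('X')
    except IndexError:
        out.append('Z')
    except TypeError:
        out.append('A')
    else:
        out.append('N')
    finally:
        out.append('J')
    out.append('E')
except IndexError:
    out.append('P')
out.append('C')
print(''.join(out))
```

Execution trace: 'H' (try body) → 'Z' (inner except IndexError) → 'J' (inner finally) → 'E' (try body, no exception) → 'C' (after the try/except). Output: HZJEC

Answer: HZJEC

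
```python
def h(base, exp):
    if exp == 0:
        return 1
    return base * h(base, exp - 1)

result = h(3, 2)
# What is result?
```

h(3, 2) = 3 * 3 = 9

Answer: 9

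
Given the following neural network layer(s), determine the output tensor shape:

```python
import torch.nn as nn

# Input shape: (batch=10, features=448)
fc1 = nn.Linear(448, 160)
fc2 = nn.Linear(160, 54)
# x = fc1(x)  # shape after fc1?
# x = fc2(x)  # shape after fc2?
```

Input: (10, 448) -> after fc1: (10, 160) -> Output: (10, 54)

Answer: (10, 54)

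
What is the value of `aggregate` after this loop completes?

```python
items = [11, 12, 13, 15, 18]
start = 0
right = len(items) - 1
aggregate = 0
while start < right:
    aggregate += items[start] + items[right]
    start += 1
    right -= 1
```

Sum of pairs from ends
`aggregate` takes the values: 0 → 29 → 56

Answer: 56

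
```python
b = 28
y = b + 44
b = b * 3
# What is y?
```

Trace:
`b = 28` → b = 28
`y = b + 44` → y = 72
`b = b * 3` → b = 84
So y = 72

Answer: 72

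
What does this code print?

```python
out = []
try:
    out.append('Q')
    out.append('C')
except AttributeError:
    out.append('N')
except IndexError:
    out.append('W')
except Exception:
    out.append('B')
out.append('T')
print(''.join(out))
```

Execution trace: 'Q' (try body) → 'C' (try body, no exception) → 'T' (after the try/except). Output: QCT

Answer: QCT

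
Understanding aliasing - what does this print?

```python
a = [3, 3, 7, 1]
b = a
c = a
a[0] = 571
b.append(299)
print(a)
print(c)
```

Key concept: multiple aliases.
Step by step:
`a = [3, 3, 7, 1]` → a = [3, 3, 7, 1]
`b = a` → b = [3, 3, 7, 1] (same object as a)
`c = a` → c = [3, 3, 7, 1] (same object as a, b)
`a[0] = 571` → a = [571, 3, 7, 1] (same object as b, c); b = [571, 3, 7, 1] (same object as a, c); c = [571, 3, 7, 1] (same object as a, b)
`b.append(299)` → a = [571, 3, 7, 1, 299] (same object as b, c); b = [571, 3, 7, 1, 299] (same object as a, c); c = [571, 3, 7, 1, 299] (same object as a, b)
`print(a)` → prints [571, 3, 7, 1, 299]
`print(c)` → prints [571, 3, 7, 1, 299]

Answer:
[571, 3, 7, 1, 299]
[571, 3, 7, 1, 299]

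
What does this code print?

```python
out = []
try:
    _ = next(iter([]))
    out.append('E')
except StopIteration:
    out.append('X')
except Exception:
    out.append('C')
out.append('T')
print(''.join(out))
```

Execution trace: 'X' (except StopIteration) → 'T' (after the try/except). Output: XT

Answer: XT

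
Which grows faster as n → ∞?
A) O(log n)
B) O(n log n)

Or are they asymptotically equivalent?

O(log n) vs O(n log n): Higher order terms dominate.

Answer: B) O(n log n) grows faster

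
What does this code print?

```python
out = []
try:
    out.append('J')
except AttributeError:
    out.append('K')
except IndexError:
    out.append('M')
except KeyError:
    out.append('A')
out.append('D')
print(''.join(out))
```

Execution trace: 'J' (try body, no exception) → 'D' (after the try/except). Output: JD

Answer: JD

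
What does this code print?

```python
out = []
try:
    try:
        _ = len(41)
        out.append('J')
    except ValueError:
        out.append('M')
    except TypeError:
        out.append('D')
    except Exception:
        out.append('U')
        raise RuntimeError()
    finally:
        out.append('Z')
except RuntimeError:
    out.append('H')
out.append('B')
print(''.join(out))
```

Execution trace: 'D' (except TypeError) → 'Z' (finally) → 'B' (after the try/except). Output: DZB

Answer: DZB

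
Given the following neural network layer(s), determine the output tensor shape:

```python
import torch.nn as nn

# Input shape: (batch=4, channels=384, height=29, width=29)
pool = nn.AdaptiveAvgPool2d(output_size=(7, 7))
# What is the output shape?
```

Input: (4, 384, 29, 29) -> Output: (4, 384, 7, 7)

Answer: (4, 384, 7, 7)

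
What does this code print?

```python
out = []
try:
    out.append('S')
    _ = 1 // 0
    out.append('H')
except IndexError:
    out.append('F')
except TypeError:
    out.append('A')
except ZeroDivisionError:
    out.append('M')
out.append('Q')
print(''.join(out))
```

Execution trace: 'S' (try body) → 'M' (except ZeroDivisionError) → 'Q' (after the try/except). Output: SMQ

Answer: SMQ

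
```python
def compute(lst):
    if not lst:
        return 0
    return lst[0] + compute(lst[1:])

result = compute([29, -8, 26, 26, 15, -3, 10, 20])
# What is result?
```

29 + (-8) + 26 + 26 + 15 + (-3) + 10 + 20 + 0 = 115

Answer: 115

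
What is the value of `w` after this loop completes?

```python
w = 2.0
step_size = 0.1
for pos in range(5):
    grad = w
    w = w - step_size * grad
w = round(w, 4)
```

Gradient descent: w = 2.0 * (1 - 0.1)^5
`w` takes the values: 2.0 → 1.8 → 1.62 → 1.458 → 1.3122 → 1.18098 → 1.181

Answer: 1.181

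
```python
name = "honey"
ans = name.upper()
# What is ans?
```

Trace:
`name = "honey"` → name = 'honey'
`ans = name.upper()` → ans = 'HONEY'
So ans = 'HONEY'

Answer: 'HONEY'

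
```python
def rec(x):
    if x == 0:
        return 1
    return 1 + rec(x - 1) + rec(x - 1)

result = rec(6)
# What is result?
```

rec(x) = 1 + 2·rec(x-1), rec(0)=1. Closed form: (1+1)·2^6 - 1 = 127.

Answer: 127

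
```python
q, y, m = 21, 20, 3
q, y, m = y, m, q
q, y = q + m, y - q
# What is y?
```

Trace:
`q, y, m = 21, 20, 3` → q = 21; y = 20; m = 3
`q, y, m = y, m, q` → q = 20; y = 3; m = 21
`q, y = q + m, y - q` → q = 41; y = -17
So y = -17

Answer: -17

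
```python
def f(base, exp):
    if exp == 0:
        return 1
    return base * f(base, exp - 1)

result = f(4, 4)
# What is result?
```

f(4, 4) = 4 * 4 * 4 * 4 = 256

Answer: 256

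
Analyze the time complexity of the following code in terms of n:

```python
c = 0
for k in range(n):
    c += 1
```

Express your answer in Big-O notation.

Each loop level contributes: n. Multiplying the contributions gives O(n).

Answer: O(n)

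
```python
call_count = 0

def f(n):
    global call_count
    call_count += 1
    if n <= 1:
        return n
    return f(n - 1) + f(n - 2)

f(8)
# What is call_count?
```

Calls(n) = 1 + Calls(n-1) + Calls(n-2); Calls(0)=Calls(1)=1. For n=8 this gives 67.

Answer: 67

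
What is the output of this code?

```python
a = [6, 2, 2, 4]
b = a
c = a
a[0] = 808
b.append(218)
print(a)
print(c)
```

Key concept: multiple aliases.
Step by step:
`a = [6, 2, 2, 4]` → a = [6, 2, 2, 4]
`b = a` → b = [6, 2, 2, 4] (same object as a)
`c = a` → c = [6, 2, 2, 4] (same object as a, b)
`a[0] = 808` → a = [808, 2, 2, 4] (same object as b, c); b = [808, 2, 2, 4] (same object as a, c); c = [808, 2, 2, 4] (same object as a, b)
`b.append(218)` → a = [808, 2, 2, 4, 218] (same object as b, c); b = [808, 2, 2, 4, 218] (same object as a, c); c = [808, 2, 2, 4, 218] (same object as a, b)
`print(a)` → prints [808, 2, 2, 4, 218]
`print(c)` → prints [808, 2, 2, 4, 218]

Answer:
[808, 2, 2, 4, 218]
[808, 2, 2, 4, 218]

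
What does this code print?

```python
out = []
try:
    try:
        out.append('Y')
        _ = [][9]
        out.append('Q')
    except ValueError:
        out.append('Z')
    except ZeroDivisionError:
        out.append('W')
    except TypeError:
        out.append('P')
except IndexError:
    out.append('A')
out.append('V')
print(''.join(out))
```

Execution trace: 'Y' (inner try body) → 'A' (outer except IndexError) → 'V' (after the try/except). Output: YAV

Answer: YAV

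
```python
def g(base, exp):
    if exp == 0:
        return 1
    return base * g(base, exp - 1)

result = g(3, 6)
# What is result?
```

g(3, 6) = 3 * 3 * 3 * 3 * 3 * 3 = 729

Answer: 729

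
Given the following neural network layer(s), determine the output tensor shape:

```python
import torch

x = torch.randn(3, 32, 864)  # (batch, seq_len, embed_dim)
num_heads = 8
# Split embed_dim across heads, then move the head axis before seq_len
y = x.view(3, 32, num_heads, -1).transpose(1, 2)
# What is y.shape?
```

Input: (3, 32, 864) -> head_dim = 864 // 8 = 108; after view: (3, 32, 8, 108) -> after transpose(1, 2): (3, 8, 32, 108) -> Output: (3, 8, 32, 108)

Answer: (3, 8, 32, 108)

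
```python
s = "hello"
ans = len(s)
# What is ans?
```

Trace:
`s = "hello"` → s = 'hello'
`ans = len(s)` → ans = 5
So ans = 5

Answer: 5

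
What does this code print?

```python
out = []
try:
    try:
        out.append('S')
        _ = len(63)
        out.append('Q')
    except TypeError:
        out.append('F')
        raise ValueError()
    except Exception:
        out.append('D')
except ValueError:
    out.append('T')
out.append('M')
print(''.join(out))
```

Execution trace: 'S' (inner try body) → 'F' (inner except TypeError) → 'T' (outer except ValueError) → 'M' (after the try/except). Output: SFTM

Answer: SFTM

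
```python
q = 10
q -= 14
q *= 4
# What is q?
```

Trace:
`q = 10` → q = 10
`q -= 14` → q = -4
`q *= 4` → q = -16
So q = -16

Answer: -16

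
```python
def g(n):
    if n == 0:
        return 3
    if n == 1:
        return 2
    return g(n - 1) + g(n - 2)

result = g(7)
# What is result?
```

Build up from base cases: g(0)=3, g(1)=2, g(2)=5, g(3)=7, g(4)=12, g(5)=19, g(6)=31, ..., g(7)=50

Answer: 50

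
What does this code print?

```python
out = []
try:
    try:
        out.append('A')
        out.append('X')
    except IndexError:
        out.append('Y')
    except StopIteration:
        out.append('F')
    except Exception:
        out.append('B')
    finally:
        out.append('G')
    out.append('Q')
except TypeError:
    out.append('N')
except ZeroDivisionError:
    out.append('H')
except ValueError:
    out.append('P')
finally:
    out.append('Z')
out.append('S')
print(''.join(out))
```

Execution trace: 'A' (inner try body) → 'X' (inner try body, no exception) → 'G' (inner finally) → 'Q' (try body, no exception) → 'Z' (finally) → 'S' (after the try/except). Output: AXGQZS

Answer: AXGQZS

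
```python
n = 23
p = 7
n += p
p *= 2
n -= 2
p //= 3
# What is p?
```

Trace:
`n = 23` → n = 23
`p = 7` → p = 7
`n += p` → n = 30
`p *= 2` → p = 14
`n -= 2` → n = 28
`p //= 3` → p = 4
So p = 4

Answer: 4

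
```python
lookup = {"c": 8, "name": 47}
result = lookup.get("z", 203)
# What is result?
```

Trace:
`lookup = {"c": 8, "name": 47}` → lookup = {'c': 8, 'name': 47}
`result = lookup.get("z", 203)` → result = 203
So result = 203

Answer: 203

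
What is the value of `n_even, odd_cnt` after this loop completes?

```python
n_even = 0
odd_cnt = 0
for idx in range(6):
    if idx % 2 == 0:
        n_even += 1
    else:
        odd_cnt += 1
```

Count evens and odds in range(6)
`n_even, odd_cnt` takes the values: (0, 0) → (1, 0) → (1, 1) → (2, 1) → (2, 2) → (3, 2) → (3, 3)

Answer: 3, 3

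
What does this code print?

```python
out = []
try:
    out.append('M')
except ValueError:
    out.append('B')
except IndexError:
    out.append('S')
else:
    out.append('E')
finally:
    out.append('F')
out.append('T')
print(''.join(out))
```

Execution trace: 'M' (try body, no exception) → 'E' (else) → 'F' (finally) → 'T' (after the try/except). Output: MEFT

Answer: MEFT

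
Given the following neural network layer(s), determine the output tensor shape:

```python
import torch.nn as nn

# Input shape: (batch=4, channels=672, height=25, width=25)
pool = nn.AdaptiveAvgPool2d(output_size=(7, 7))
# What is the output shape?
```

Input: (4, 672, 25, 25) -> Output: (4, 672, 7, 7)

Answer: (4, 672, 7, 7)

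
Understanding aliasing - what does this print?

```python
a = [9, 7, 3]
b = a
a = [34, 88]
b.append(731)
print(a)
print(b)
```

Key concept: rebinding vs mutation: a is rebound to a new list, b still points at the original.
Step by step:
`a = [9, 7, 3]` → a = [9, 7, 3]
`b = a` → b = [9, 7, 3] (same object as a)
`a = [34, 88]` → a = [34, 88]
`b.append(731)` → b = [9, 7, 3, 731]
`print(a)` → prints [34, 88]
`print(b)` → prints [9, 7, 3, 731]

Answer:
[34, 88]
[9, 7, 3, 731]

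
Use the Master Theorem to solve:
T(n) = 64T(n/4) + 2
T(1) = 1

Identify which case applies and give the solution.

a=64, b=4, f(n)=2. log_4(64) = 3. Since c=0 < 3, Case 1 applies: T(n) = Θ(n^log_b(a)) = O(n^3).

Answer: O(n^3) - Case 1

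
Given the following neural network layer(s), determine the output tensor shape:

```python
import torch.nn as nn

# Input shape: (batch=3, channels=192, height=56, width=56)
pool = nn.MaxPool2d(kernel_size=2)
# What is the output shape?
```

Input: (3, 192, 56, 56) -> Output: (3, 192, 28, 28)

Answer: (3, 192, 28, 28)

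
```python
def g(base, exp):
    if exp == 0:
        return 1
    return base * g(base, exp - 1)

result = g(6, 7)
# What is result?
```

g(6, 7) = 6 * 6 * 6 * 6 * 6 * 6 * 6 = 279936

Answer: 279936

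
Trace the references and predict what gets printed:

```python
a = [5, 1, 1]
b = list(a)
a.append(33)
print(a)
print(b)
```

Key concept: list() constructor creates copy.
Step by step:
`a = [5, 1, 1]` → a = [5, 1, 1]
`b = list(a)` → b = [5, 1, 1]
`a.append(33)` → a = [5, 1, 1, 33]
`print(a)` → prints [5, 1, 1, 33]
`print(b)` → prints [5, 1, 1]

Answer:
[5, 1, 1, 33]
[5, 1, 1]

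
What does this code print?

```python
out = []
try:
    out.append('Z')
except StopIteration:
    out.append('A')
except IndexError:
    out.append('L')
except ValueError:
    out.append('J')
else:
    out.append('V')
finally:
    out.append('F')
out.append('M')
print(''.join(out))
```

Execution trace: 'Z' (try body, no exception) → 'V' (else) → 'F' (finally) → 'M' (after the try/except). Output: ZVFM

Answer: ZVFM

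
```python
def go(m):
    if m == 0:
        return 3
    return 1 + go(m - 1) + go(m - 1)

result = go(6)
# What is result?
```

go(m) = 1 + 2·go(m-1), go(0)=3. Closed form: (3+1)·2^6 - 1 = 255.

Answer: 255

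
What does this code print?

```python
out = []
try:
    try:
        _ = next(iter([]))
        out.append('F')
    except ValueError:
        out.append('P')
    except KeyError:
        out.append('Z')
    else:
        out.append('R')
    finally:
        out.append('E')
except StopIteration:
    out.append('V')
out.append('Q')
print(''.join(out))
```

Execution trace: 'E' (finally) → 'V' (outer except StopIteration) → 'Q' (after the try/except). Output: EVQ

Answer: EVQ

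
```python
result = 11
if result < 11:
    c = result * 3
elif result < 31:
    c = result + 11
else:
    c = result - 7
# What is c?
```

Trace:
`result = 11` → result = 11
`if result < 11: ...` → result < 11 is False, result < 31 is True → c = 22
So c = 22

Answer: 22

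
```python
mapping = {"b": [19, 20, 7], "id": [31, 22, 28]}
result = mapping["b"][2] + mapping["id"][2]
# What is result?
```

Trace:
`mapping = {"b": [19, 20, 7], "id": [31, 22, 28]}` → mapping = {'b': [19, 20, 7], 'id': [31, 22, 28]}
`result = mapping["b"][2] + mapping["id"][2]` → result = 35
So result = 35

Answer: 35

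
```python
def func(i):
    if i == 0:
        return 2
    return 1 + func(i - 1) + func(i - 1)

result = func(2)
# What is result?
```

func(i) = 1 + 2·func(i-1), func(0)=2. Closed form: (2+1)·2^2 - 1 = 11.

Answer: 11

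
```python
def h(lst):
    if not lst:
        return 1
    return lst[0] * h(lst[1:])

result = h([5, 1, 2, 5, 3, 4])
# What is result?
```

Product over [5, 1, 2, 5, 3, 4] = 5 * 1 * 2 * 5 * 3 * 4 = 600

Answer: 600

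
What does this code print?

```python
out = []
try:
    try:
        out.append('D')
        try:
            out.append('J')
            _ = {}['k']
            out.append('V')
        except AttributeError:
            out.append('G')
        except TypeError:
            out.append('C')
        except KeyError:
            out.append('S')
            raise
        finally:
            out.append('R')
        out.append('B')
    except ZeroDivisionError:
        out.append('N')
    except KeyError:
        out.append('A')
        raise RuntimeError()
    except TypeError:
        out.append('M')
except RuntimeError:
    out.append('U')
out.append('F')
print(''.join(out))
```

Execution trace: 'D' (try body) → 'J' (inner try body) → 'S' (inner except KeyError) → 'R' (inner finally) → 'A' (except KeyError) → 'U' (outer except RuntimeError) → 'F' (after the try/except). Output: DJSRAUF

Answer: DJSRAUF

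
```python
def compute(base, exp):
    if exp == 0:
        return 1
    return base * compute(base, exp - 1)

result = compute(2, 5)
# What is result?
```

compute(2, 5) = 2 * 2 * 2 * 2 * 2 = 32

Answer: 32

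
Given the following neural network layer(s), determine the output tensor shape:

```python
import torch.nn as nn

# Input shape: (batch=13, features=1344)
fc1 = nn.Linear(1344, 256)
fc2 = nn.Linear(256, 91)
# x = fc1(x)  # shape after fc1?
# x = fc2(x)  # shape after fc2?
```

Input: (13, 1344) -> after fc1: (13, 256) -> Output: (13, 91)

Answer: (13, 91)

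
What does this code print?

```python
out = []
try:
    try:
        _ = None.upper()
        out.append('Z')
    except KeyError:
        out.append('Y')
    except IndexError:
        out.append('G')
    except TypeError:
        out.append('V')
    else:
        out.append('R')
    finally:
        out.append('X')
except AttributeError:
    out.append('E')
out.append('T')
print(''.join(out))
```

Execution trace: 'X' (finally) → 'E' (outer except AttributeError) → 'T' (after the try/except). Output: XET

Answer: XET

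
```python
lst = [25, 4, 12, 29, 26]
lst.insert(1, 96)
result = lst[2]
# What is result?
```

Trace:
`lst = [25, 4, 12, 29, 26]` → lst = [25, 4, 12, 29, 26]
`lst.insert(1, 96)` → lst = [25, 96, 4, 12, 29, 26]
`result = lst[2]` → result = 4
So result = 4

Answer: 4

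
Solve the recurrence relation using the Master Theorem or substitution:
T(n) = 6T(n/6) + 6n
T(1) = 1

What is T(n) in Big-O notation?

By Master Theorem: a=6, b=6, f(n)=6n. Since log_6(6) = 1 and f(n) = Θ(n^1), Case 2 applies. T(n) = O(n log n).

Answer: O(n log n)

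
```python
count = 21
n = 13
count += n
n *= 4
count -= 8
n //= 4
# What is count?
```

Trace:
`count = 21` → count = 21
`n = 13` → n = 13
`count += n` → count = 34
`n *= 4` → n = 52
`count -= 8` → count = 26
`n //= 4` → n = 13
So count = 26

Answer: 26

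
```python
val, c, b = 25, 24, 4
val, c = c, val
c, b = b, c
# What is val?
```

Trace:
`val, c, b = 25, 24, 4` → val = 25; c = 24; b = 4
`val, c = c, val` → val = 24; c = 25
`c, b = b, c` → c = 4; b = 25
So val = 24

Answer: 24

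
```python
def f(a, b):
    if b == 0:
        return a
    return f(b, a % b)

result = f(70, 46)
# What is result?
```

f(70, 46) -> f(46, 24) -> f(24, 22) -> f(22, 2) -> f(2, 0) -> 2

Answer: 2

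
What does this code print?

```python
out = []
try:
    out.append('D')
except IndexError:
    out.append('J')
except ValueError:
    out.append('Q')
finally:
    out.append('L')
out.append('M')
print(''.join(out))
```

Execution trace: 'D' (try body, no exception) → 'L' (finally) → 'M' (after the try/except). Output: DLM

Answer: DLM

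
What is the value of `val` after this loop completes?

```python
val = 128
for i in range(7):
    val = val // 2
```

Halve 7 times: 128 // 2^7 = 1
`val` takes the values: 128 → 64 → 32 → 16 → 8 → 4 → 2 → 1

Answer: 1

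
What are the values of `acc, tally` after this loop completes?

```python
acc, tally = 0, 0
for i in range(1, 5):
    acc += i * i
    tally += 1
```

Sum of squares and count
`acc, tally` takes the values: (0, 0) → (1, 0) → (1, 1) → (5, 1) → (5, 2) → (14, 2) → (14, 3) → (30, 3) → (30, 4)

Answer: 30, 4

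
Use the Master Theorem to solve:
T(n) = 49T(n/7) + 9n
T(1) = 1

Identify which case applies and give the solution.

a=49, b=7, f(n)=9n. log_7(49) = 2. Since c=1 < 2, Case 1 applies: T(n) = Θ(n^log_b(a)) = O(n^2).

Answer: O(n^2) - Case 1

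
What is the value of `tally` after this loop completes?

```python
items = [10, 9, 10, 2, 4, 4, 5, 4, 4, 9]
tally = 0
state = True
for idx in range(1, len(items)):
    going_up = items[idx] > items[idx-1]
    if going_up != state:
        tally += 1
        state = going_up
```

Count direction changes in [10, 9, 10, 2, 4, 4, 5, 4, 4, 9]
`tally` takes the values: 0 → 1 → 2 → 3 → 4 → 5 → 6 → 7 → 8

Answer: 8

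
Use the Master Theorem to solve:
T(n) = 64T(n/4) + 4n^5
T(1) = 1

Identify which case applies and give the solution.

a=64, b=4, f(n)=4n^5. log_4(64) = 3. Since c=5 > 3 and the regularity condition holds (64(n/4)^5 = (64/4^5)n^5 with 64/4^5 < 1), Case 3 applies: T(n) = Θ(f(n)) = O(n^5).

Answer: O(n^5) - Case 3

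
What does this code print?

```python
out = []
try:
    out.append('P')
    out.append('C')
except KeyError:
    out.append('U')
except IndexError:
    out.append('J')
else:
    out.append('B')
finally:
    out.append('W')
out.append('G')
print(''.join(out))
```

Execution trace: 'P' (try body) → 'C' (try body, no exception) → 'B' (else) → 'W' (finally) → 'G' (after the try/except). Output: PCBWG

Answer: PCBWG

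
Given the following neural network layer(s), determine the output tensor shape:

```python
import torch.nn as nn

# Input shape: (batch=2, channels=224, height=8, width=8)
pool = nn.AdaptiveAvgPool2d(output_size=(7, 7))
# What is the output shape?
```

Input: (2, 224, 8, 8) -> Output: (2, 224, 7, 7)

Answer: (2, 224, 7, 7)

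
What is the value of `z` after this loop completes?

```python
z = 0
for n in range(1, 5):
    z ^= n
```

XOR of 1 to 4
`z` takes the values: 0 → 1 → 3 → 0 → 4

Answer: 4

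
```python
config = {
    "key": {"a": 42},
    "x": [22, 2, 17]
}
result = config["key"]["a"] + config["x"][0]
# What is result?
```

Trace:
`config = { ...` → config = {'key': {'a': 42}, 'x': [22, 2, 17]}
`result = config["key"]["a"] + config["x"][0]` → result = 64
So result = 64

Answer: 64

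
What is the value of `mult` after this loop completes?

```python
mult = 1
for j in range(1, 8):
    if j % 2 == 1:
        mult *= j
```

Product of odd numbers 1 to 7
`mult` takes the values: 1 → 3 → 15 → 105

Answer: 105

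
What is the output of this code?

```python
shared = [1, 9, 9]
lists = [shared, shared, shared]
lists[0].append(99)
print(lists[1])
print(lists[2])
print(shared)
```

Key concept: list of same reference.
Step by step:
`shared = [1, 9, 9]` → shared = [1, 9, 9]
`lists = [shared, shared, shared]` → lists = [[1, 9, 9], [1, 9, 9], [1, 9, 9]]
`lists[0].append(99)` → shared = [1, 9, 9, 99]; lists = [[1, 9, 9, 99], [1, 9, 9, 99], [1, 9, 9, 99]]
`print(lists[1])` → prints [1, 9, 9, 99]
`print(lists[2])` → prints [1, 9, 9, 99]
`print(shared)` → prints [1, 9, 9, 99]

Answer:
[1, 9, 9, 99]
[1, 9, 9, 99]
[1, 9, 9, 99]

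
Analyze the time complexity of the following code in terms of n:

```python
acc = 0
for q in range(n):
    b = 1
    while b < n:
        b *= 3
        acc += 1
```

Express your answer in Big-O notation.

Each loop level contributes: n × log n. Multiplying the contributions gives O(n log n).

Answer: O(n log n)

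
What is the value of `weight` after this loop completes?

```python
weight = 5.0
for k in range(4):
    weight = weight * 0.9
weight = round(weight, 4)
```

Exponential decay: 5.0 * 0.9^4
`weight` takes the values: 5.0 → 4.5 → 4.05 → 3.645 → 3.2805

Answer: 3.2805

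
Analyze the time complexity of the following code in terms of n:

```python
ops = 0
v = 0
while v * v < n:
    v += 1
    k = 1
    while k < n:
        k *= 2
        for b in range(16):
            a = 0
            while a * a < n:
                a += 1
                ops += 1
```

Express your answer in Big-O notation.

Each loop level contributes: √n × log n × 1 × √n. Multiplying the contributions gives O(n log n).

Answer: O(n log n)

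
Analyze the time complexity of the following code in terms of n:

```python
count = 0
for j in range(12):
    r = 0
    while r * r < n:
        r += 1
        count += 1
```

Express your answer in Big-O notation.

Each loop level contributes: 1 × √n. Multiplying the contributions gives O(√n).

Answer: O(√n)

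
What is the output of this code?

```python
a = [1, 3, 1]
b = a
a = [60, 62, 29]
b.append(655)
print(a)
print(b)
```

Key concept: rebinding vs mutation: a is rebound to a new list, b still points at the original.
Step by step:
`a = [1, 3, 1]` → a = [1, 3, 1]
`b = a` → b = [1, 3, 1] (same object as a)
`a = [60, 62, 29]` → a = [60, 62, 29]
`b.append(655)` → b = [1, 3, 1, 655]
`print(a)` → prints [60, 62, 29]
`print(b)` → prints [1, 3, 1, 655]

Answer:
[60, 62, 29]
[1, 3, 1, 655]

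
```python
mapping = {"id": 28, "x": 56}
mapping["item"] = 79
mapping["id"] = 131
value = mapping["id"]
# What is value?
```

Trace:
`mapping = {"id": 28, "x": 56}` → mapping = {'id': 28, 'x': 56}
`mapping["item"] = 79` → mapping = {'id': 28, 'x': 56, 'item': 79}
`mapping["id"] = 131` → mapping = {'id': 131, 'x': 56, 'item': 79}
`value = mapping["id"]` → value = 131
So value = 131

Answer: 131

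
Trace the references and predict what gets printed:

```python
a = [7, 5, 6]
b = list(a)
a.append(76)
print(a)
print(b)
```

Key concept: list() constructor creates copy.
Step by step:
`a = [7, 5, 6]` → a = [7, 5, 6]
`b = list(a)` → b = [7, 5, 6]
`a.append(76)` → a = [7, 5, 6, 76]
`print(a)` → prints [7, 5, 6, 76]
`print(b)` → prints [7, 5, 6]

Answer:
[7, 5, 6, 76]
[7, 5, 6]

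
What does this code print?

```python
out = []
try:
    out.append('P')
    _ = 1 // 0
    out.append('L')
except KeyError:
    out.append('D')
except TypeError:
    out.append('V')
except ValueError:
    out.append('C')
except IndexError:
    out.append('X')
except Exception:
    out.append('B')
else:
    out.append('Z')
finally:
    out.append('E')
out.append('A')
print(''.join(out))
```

Execution trace: 'P' (try body) → 'B' (except Exception) → 'E' (finally) → 'A' (after the try/except). Output: PBEA

Answer: PBEA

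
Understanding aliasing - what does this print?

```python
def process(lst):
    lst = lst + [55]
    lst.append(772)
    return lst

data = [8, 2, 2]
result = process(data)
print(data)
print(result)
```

Key concept: rebinding parameter vs mutation.
Step by step:
`data = [8, 2, 2]` → data = [8, 2, 2]
`result = process(data)` → result = [8, 2, 2, 55, 772]
`print(data)` → prints [8, 2, 2]
`print(result)` → prints [8, 2, 2, 55, 772]

Answer:
[8, 2, 2]
[8, 2, 2, 55, 772]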